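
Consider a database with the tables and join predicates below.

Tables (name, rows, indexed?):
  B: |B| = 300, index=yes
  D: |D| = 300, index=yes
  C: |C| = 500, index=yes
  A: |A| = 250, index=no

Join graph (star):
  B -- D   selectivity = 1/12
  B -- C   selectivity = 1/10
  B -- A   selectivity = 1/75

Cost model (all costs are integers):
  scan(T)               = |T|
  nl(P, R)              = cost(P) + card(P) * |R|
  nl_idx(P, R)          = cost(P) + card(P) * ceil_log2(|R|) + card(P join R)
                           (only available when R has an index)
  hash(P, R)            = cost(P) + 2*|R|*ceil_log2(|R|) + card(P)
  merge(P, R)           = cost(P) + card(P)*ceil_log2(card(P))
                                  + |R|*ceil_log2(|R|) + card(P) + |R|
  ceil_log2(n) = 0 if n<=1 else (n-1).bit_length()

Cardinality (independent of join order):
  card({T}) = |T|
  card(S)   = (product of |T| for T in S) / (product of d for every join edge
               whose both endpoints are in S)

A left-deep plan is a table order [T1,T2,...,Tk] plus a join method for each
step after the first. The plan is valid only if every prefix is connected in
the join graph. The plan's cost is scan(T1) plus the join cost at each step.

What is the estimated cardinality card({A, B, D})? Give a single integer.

25000

Tables in S: A(250), B(300), D(300)
Edges inside S: B-D(d=12), B-A(d=75)
numerator = 250 * 300 * 300 = 22500000
denominator = 12 * 75 = 900
card(S) = 22500000 / 900 = 25000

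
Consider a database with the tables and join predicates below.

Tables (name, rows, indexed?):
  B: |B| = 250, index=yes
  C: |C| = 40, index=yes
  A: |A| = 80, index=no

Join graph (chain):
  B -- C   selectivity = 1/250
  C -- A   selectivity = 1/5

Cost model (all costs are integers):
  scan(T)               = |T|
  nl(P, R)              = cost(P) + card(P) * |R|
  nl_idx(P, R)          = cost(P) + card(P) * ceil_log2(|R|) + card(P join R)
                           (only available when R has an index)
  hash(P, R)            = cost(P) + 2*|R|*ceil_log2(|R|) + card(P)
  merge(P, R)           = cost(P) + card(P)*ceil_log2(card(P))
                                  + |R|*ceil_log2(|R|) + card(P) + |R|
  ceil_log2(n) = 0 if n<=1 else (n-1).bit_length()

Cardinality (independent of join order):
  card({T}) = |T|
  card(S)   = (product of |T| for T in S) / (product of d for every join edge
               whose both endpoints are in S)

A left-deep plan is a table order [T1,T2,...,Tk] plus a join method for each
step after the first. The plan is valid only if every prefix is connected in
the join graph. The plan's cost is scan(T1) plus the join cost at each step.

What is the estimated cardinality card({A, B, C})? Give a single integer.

Tables in S: A(80), B(250), C(40)
Edges inside S: B-C(d=250), C-A(d=5)
numerator = 80 * 250 * 40 = 800000
denominator = 250 * 5 = 1250
card(S) = 800000 / 1250 = 640

640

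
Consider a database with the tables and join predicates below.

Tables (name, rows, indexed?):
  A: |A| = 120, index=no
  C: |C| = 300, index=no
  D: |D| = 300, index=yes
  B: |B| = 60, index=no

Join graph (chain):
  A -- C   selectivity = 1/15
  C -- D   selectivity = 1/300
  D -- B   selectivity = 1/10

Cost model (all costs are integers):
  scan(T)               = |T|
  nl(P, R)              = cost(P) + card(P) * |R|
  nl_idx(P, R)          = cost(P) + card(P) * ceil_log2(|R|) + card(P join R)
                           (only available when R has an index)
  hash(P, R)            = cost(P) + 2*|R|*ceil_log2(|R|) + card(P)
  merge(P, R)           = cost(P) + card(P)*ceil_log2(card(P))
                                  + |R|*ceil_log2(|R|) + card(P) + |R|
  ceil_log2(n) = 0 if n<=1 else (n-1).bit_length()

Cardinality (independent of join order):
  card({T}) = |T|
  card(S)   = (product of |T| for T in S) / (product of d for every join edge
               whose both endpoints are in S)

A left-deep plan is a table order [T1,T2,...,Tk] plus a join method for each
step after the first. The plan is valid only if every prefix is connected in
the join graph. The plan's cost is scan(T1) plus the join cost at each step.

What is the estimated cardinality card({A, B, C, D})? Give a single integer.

Tables in S: A(120), B(60), C(300), D(300)
Edges inside S: A-C(d=15), C-D(d=300), D-B(d=10)
numerator = 120 * 60 * 300 * 300 = 648000000
denominator = 15 * 300 * 10 = 45000
card(S) = 648000000 / 45000 = 14400

14400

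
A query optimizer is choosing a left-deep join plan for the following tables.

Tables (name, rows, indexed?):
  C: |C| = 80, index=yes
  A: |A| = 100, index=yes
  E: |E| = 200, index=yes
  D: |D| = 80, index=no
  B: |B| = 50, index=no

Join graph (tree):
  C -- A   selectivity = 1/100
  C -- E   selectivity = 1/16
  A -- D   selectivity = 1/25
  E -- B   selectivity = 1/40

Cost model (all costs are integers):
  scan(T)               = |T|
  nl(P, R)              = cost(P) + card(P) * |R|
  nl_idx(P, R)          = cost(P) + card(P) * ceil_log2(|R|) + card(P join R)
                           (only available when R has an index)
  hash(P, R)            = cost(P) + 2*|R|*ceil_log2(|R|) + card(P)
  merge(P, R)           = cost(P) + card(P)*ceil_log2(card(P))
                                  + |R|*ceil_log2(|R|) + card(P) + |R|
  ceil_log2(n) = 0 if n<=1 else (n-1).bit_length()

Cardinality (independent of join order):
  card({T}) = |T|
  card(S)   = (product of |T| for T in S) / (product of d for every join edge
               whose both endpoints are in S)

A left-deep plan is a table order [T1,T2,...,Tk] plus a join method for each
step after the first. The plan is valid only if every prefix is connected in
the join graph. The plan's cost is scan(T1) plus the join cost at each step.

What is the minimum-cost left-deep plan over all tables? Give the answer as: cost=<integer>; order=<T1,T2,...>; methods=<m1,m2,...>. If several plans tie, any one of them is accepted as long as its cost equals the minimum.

Selinger DP (subsets sized 1..n):
  {C}: scan cost=80, card=80
  {A}: scan cost=100, card=100
  {E}: scan cost=200, card=200
  {D}: scan cost=80, card=80
  {B}: scan cost=50, card=50
  {AC}: card=80; try (A,nl_idx)→720, (C,nl_idx)→880, (C,hash)→1320, (A,merge)→1520, (C,merge)→1540, (A,hash)→1560 …(+2); best=720 via (A,nl_idx)
  {CE}: card=1000; try (C,hash)→1520, (E,nl_idx)→1720, (E,merge)→2520, (C,nl_idx)→2600, (C,merge)→2640, (E,hash)→3360 …(+2); best=1520 via (C,hash)
  {AD}: card=320; try (A,nl_idx)→960, (D,hash)→1320, (A,merge)→1520, (D,merge)→1540, (A,hash)→1560, (A,nl)→8080 …(+1); best=960 via (A,nl_idx)
  {BE}: card=250; try (E,nl_idx)→700, (B,hash)→1000, (E,merge)→2200, (B,merge)→2350, (E,hash)→3300, (E,nl)→10050 …(+1); best=700 via (E,nl_idx)
  {ACE}: card=1000; try (E,nl_idx)→2360, (E,merge)→3160, (A,hash)→3920, (E,hash)→4000, (A,nl_idx)→9520, (A,merge)→13320 …(+2); best=2360 via (E,nl_idx)
  {ACD}: card=256; try (D,hash)→1920, (D,merge)→2000, (C,hash)→2400, (C,nl_idx)→3456, (C,merge)→4800, (D,nl)→7120 …(+1); best=1920 via (D,hash)
  {BCE}: card=1250; try (C,hash)→2070, (B,hash)→3120, (C,merge)→3590, (C,nl_idx)→3700, (B,merge)→12870, (C,nl)→20700 …(+1); best=2070 via (C,hash)
  {ACDE}: card=3200; try (D,hash)→4480, (E,hash)→5376, (E,merge)→6024, (E,nl_idx)→7168, (D,merge)→14000, (E,nl)→53120 …(+1); best=4480 via (D,hash)
  {ABCE}: card=1250; try (B,hash)→3960, (A,hash)→4720, (A,nl_idx)→12070, (B,merge)→13710, (A,merge)→17870, (B,nl)→52360 …(+1); best=3960 via (B,hash)
  {ABCDE}: card=4000; try (D,hash)→6330, (B,hash)→8280, (D,merge)→19600, (B,merge)→46430, (D,nl)→103960, (B,nl)→164480; best=6330 via (D,hash)

cost=6330; order=C,A,E,B,D; methods=nl_idx,nl_idx,hash,hash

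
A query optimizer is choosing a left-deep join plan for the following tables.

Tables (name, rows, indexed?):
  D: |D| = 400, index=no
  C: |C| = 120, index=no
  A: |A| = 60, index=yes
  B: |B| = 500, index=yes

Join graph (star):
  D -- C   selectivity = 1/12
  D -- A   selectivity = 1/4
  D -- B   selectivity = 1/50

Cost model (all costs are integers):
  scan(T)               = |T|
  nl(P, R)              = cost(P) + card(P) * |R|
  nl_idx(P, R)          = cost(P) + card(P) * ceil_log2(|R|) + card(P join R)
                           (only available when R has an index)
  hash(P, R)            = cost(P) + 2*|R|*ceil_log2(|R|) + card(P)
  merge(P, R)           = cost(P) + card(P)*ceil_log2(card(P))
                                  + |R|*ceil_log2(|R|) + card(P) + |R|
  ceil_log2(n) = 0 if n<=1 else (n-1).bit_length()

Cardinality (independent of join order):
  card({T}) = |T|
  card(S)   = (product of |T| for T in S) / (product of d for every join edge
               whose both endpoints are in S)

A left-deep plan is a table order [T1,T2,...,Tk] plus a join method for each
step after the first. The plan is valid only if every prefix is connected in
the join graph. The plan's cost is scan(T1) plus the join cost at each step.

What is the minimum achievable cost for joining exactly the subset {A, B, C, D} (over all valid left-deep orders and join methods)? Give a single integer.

Selinger DP over subsets of {A,B,C,D}:
  {D}: scan cost=400, card=400
  {C}: scan cost=120, card=120
  {A}: scan cost=60, card=60
  {B}: scan cost=500, card=500
  {CD}: card=4000; try (C,hash)→2480, (D,merge)→5080, (C,merge)→5360, (D,hash)→7440, (D,nl)→48120, (C,nl)→48400; best=2480 via (C,hash)
  {AD}: card=6000; try (A,hash)→1520, (D,merge)→4480, (A,merge)→4820, (D,hash)→7320, (A,nl_idx)→8800, (D,nl)→24060 …(+1); best=1520 via (A,hash)
  {BD}: card=4000; try (B,nl_idx)→8000, (D,hash)→8200, (B,merge)→9400, (D,merge)→9500, (B,hash)→9800, (B,nl)→200400 …(+1); best=8000 via (B,nl_idx)
  {ACD}: card=60000; try (A,hash)→7200, (C,hash)→9200, (A,merge)→54900, (C,merge)→86480, (A,nl_idx)→86480, (A,nl)→242480 …(+1); best=7200 via (A,hash)
  {BCD}: card=40000; try (C,hash)→13680, (B,hash)→15480, (B,merge)→59480, (C,merge)→60960, (B,nl_idx)→78480, (C,nl)→488000 …(+1); best=13680 via (C,hash)
  {ABD}: card=60000; try (A,hash)→12720, (B,hash)→16520, (A,merge)→60420, (B,merge)→90520, (A,nl_idx)→92000, (B,nl_idx)→115520 …(+2); best=12720 via (A,hash)
  {ABCD}: card=600000; try (A,hash)→54400, (C,hash)→74400, (B,hash)→76200, (A,merge)→694100, (A,nl_idx)→853680, (B,merge)→1032200 …(+5); best=54400 via (A,hash)

54400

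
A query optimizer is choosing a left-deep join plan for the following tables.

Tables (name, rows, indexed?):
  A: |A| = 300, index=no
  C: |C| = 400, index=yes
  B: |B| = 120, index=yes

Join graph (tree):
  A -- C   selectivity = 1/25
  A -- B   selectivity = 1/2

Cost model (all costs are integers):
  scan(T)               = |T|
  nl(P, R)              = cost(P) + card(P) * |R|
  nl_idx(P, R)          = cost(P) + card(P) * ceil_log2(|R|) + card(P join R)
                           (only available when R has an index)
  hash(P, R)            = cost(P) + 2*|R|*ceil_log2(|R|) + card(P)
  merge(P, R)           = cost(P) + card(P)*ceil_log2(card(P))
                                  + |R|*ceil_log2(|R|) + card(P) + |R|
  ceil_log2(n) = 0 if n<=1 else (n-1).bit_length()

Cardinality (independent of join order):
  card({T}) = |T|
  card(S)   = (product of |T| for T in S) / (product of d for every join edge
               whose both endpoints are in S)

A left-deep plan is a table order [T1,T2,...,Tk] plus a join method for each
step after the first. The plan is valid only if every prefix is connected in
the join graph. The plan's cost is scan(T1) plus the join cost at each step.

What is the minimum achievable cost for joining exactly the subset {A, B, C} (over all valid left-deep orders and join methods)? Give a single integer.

Selinger DP over subsets of {A,B,C}:
  {A}: scan cost=300, card=300
  {C}: scan cost=400, card=400
  {B}: scan cost=120, card=120
  {AC}: card=4800; try (A,hash)→6200, (C,merge)→7300, (A,merge)→7400, (C,hash)→7800, (C,nl_idx)→7800, (C,nl)→120300 …(+1); best=6200 via (A,hash)
  {AB}: card=18000; try (B,hash)→2280, (A,merge)→4080, (B,merge)→4260, (A,hash)→5640, (B,nl_idx)→20400, (A,nl)→36120 …(+1); best=2280 via (B,hash)
  {ABC}: card=288000; try (B,hash)→12680, (C,hash)→27480, (B,merge)→74360, (C,merge)→294280, (B,nl_idx)→327800, (C,nl_idx)→452280 …(+2); best=12680 via (B,hash)

12680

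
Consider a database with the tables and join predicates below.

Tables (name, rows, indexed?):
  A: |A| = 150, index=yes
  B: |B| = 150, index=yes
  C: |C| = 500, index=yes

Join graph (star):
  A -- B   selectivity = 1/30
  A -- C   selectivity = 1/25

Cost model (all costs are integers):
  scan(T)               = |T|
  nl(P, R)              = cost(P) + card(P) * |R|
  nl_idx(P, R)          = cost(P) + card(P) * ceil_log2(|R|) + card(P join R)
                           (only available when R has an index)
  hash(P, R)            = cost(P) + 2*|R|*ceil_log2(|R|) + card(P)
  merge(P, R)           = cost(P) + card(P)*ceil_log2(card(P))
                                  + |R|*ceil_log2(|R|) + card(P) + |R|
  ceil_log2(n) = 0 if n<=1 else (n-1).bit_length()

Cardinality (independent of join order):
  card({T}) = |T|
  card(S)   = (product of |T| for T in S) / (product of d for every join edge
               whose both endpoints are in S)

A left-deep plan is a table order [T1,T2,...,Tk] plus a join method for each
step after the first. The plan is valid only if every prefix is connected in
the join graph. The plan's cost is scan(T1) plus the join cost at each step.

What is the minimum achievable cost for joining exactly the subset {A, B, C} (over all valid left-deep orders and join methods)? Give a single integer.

Selinger DP over subsets of {A,B,C}:
  {A}: scan cost=150, card=150
  {B}: scan cost=150, card=150
  {C}: scan cost=500, card=500
  {AB}: card=750; try (B,nl_idx)→2100, (A,nl_idx)→2100, (B,hash)→2700, (A,hash)→2700, (B,merge)→2850, (A,merge)→2850 …(+2); best=2100 via (B,nl_idx)
  {AC}: card=3000; try (A,hash)→3400, (C,nl_idx)→4500, (C,merge)→6500, (A,merge)→6850, (A,nl_idx)→7500, (C,hash)→9300 …(+2); best=3400 via (A,hash)
  {ABC}: card=15000; try (B,hash)→8800, (C,hash)→11850, (C,merge)→15350, (C,nl_idx)→23850, (B,nl_idx)→42400, (B,merge)→43750 …(+2); best=8800 via (B,hash)

8800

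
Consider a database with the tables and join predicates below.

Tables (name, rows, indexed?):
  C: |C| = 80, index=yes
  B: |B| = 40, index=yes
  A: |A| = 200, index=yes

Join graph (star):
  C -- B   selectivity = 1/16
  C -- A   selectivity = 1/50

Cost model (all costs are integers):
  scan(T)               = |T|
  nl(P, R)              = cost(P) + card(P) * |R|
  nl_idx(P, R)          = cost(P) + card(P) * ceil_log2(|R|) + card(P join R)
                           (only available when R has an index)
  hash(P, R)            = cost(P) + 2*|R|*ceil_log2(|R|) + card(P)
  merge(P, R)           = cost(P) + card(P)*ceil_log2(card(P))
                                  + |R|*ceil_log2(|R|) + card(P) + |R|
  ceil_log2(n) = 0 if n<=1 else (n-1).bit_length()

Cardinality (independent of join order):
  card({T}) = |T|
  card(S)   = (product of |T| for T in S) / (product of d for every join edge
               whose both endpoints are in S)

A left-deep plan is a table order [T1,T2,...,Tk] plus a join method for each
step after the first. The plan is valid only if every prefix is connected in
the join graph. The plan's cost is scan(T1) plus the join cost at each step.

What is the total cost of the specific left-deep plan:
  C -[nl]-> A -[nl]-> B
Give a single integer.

28880

step 1: scan C: cost=80, card=80
step 2: join A via nl
    card(P join A) = 80*200/(50) = 320
    cost = 80 + 80*200 = 16080
step 3: join B via nl
    card(P join B) = 320*40/(16) = 800
    cost = 16080 + 320*40 = 28880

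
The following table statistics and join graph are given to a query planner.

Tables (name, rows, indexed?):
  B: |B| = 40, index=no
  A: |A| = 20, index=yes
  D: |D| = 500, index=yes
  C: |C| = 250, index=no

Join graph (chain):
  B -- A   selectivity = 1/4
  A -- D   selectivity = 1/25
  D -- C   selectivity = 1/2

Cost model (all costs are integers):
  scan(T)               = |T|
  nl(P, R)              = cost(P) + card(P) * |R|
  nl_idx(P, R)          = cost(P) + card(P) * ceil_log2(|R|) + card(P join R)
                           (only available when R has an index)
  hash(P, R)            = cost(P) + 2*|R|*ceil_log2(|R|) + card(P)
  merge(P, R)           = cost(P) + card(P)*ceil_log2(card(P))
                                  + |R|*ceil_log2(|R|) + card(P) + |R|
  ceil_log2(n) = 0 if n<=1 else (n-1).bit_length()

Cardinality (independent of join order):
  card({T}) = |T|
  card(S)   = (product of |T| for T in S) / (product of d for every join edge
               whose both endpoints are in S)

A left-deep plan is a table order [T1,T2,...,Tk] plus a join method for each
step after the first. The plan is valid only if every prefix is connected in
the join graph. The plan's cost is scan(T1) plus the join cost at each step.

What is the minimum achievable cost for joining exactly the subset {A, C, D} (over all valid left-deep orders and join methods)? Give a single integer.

5000

Selinger DP over subsets of {A,C,D}:
  {A}: scan cost=20, card=20
  {D}: scan cost=500, card=500
  {C}: scan cost=250, card=250
  {AD}: card=400; try (D,nl_idx)→600, (A,hash)→1200, (A,nl_idx)→3400, (D,merge)→5140, (A,merge)→5620, (D,hash)→9040 …(+2); best=600 via (D,nl_idx)
  {CD}: card=62500; try (C,hash)→5000, (D,merge)→7500, (C,merge)→7750, (D,hash)→9500, (D,nl_idx)→65000, (D,nl)→125250 …(+1); best=5000 via (C,hash)
  {ACD}: card=50000; try (C,hash)→5000, (C,merge)→6850, (A,hash)→67700, (C,nl)→100600, (A,nl_idx)→367500, (A,merge)→1067620 …(+1); best=5000 via (C,hash)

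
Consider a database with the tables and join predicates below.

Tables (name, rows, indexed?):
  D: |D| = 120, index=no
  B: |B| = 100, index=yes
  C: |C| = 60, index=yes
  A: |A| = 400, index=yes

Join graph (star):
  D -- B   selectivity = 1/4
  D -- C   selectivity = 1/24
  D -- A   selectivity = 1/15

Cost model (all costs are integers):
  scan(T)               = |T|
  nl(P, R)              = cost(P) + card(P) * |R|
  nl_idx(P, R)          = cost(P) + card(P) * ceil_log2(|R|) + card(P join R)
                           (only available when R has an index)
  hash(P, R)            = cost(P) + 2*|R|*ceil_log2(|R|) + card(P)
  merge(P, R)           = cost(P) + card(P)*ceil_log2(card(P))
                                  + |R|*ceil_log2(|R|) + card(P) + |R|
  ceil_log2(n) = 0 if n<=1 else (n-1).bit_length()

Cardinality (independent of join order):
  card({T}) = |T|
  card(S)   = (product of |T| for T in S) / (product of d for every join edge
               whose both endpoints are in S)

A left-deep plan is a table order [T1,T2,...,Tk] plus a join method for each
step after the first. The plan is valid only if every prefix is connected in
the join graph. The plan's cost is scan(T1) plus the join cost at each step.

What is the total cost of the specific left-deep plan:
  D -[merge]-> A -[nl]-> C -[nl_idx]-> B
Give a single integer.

step 1: scan D: cost=120, card=120
step 2: join A via merge
    card(P join A) = 120*400/(15) = 3200
    cost = 120 + 120*7 + 400*9 + 120 + 400 = 5080
step 3: join C via nl
    card(P join C) = 3200*60/(24) = 8000
    cost = 5080 + 3200*60 = 197080
step 4: join B via nl_idx
    card(P join B) = 8000*100/(4) = 200000
    cost = 197080 + 8000*7 + 200000 = 453080

453080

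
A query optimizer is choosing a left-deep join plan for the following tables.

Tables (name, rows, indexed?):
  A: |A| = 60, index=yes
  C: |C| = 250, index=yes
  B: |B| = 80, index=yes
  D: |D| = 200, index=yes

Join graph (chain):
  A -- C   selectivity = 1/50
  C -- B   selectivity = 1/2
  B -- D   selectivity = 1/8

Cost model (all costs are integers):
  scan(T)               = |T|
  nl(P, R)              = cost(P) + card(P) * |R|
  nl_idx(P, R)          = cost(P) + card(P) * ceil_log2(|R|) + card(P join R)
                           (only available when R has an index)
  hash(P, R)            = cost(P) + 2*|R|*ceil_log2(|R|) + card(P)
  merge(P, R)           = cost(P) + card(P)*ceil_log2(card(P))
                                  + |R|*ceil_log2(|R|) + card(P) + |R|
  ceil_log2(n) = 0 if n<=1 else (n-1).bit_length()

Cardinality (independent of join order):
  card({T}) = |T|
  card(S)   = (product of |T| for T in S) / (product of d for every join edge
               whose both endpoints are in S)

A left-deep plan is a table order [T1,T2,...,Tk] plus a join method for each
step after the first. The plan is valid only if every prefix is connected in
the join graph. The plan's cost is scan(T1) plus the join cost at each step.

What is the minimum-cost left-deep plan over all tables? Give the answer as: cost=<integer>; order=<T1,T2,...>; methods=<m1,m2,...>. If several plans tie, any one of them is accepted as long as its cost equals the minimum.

cost=17460; order=A,C,B,D; methods=nl_idx,hash,hash

Selinger DP (subsets sized 1..n):
  {A}: scan cost=60, card=60
  {C}: scan cost=250, card=250
  {B}: scan cost=80, card=80
  {D}: scan cost=200, card=200
  {AC}: card=300; try (C,nl_idx)→840, (A,hash)→1220, (A,nl_idx)→2050, (C,merge)→2730, (A,merge)→2920, (C,hash)→4120 …(+2); best=840 via (C,nl_idx)
  {BC}: card=10000; try (B,hash)→1620, (C,merge)→2970, (B,merge)→3140, (C,hash)→4160, (C,nl_idx)→10720, (B,nl_idx)→12000 …(+2); best=1620 via (B,hash)
  {BD}: card=2000; try (B,hash)→1520, (D,merge)→2520, (B,merge)→2640, (D,nl_idx)→2720, (D,hash)→3360, (B,nl_idx)→3600 …(+2); best=1520 via (B,hash)
  {ABC}: card=12000; try (B,hash)→2260, (B,merge)→4480, (A,hash)→12340, (B,nl_idx)→14940, (B,nl)→24840, (A,nl_idx)→73620 …(+2); best=2260 via (B,hash)
  {BCD}: card=250000; try (C,hash)→7520, (D,hash)→14820, (C,merge)→27770, (D,merge)→153420, (C,nl_idx)→267520, (D,nl_idx)→331620 …(+2); best=7520 via (C,hash)
  {ABCD}: card=300000; try (D,hash)→17460, (D,merge)→184060, (A,hash)→258240, (D,nl_idx)→398260, (A,nl_idx)→1807520, (D,nl)→2402260 …(+2); best=17460 via (D,hash)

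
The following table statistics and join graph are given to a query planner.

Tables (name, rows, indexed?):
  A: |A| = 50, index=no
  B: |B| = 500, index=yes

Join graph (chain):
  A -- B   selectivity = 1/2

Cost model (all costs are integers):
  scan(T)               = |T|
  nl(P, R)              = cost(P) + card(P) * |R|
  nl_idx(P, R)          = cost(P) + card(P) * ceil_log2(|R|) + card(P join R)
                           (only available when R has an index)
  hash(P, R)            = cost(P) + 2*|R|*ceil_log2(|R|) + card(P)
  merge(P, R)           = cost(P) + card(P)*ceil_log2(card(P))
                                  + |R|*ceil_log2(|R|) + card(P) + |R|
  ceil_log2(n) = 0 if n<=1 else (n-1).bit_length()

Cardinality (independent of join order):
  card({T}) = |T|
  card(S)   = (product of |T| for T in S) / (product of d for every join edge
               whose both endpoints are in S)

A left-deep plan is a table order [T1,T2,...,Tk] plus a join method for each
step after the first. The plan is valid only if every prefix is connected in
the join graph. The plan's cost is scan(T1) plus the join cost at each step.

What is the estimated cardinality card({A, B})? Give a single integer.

Tables in S: A(50), B(500)
Edges inside S: A-B(d=2)
numerator = 50 * 500 = 25000
denominator = 2 = 2
card(S) = 25000 / 2 = 12500

12500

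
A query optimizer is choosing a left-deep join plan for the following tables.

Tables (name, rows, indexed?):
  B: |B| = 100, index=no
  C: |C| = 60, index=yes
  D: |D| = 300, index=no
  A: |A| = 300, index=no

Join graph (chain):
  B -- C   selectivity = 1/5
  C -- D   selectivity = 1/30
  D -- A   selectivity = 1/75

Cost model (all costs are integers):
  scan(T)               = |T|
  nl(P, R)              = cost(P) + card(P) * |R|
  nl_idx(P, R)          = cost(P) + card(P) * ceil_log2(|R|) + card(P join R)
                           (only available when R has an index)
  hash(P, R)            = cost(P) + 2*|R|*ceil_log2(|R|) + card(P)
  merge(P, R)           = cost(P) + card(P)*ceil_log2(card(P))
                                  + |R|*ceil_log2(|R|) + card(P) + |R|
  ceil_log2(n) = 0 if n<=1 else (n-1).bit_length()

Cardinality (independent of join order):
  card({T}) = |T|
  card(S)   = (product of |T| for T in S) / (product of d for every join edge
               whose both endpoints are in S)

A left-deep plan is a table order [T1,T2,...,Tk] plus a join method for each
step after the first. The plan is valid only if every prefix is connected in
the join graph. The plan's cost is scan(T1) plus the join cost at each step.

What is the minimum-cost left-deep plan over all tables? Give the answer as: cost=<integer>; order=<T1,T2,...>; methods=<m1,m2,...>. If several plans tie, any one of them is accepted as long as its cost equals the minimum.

Selinger DP (subsets sized 1..n):
  {B}: scan cost=100, card=100
  {C}: scan cost=60, card=60
  {D}: scan cost=300, card=300
  {A}: scan cost=300, card=300
  {BC}: card=1200; try (C,hash)→920, (B,merge)→1280, (C,merge)→1320, (B,hash)→1520, (C,nl_idx)→1900, (B,nl)→6060 …(+1); best=920 via (C,hash)
  {CD}: card=600; try (C,hash)→1320, (C,nl_idx)→2700, (D,merge)→3480, (C,merge)→3720, (D,hash)→5520, (D,nl)→18060 …(+1); best=1320 via (C,hash)
  {AD}: card=1200; try (D,hash)→6000, (A,hash)→6000, (D,merge)→6300, (A,merge)→6300, (D,nl)→90300, (A,nl)→90300; best=6000 via (D,hash)
  {BCD}: card=12000; try (B,hash)→3320, (D,hash)→7520, (B,merge)→8720, (D,merge)→18320, (B,nl)→61320, (D,nl)→360920; best=3320 via (B,hash)
  {ACD}: card=2400; try (A,hash)→7320, (C,hash)→7920, (A,merge)→10920, (C,nl_idx)→15600, (C,merge)→20820, (C,nl)→78000 …(+1); best=7320 via (A,hash)
  {ABCD}: card=48000; try (B,hash)→11120, (A,hash)→20720, (B,merge)→39320, (A,merge)→186320, (B,nl)→247320, (A,nl)→3603320; best=11120 via (B,hash)

cost=11120; order=D,C,A,B; methods=hash,hash,hash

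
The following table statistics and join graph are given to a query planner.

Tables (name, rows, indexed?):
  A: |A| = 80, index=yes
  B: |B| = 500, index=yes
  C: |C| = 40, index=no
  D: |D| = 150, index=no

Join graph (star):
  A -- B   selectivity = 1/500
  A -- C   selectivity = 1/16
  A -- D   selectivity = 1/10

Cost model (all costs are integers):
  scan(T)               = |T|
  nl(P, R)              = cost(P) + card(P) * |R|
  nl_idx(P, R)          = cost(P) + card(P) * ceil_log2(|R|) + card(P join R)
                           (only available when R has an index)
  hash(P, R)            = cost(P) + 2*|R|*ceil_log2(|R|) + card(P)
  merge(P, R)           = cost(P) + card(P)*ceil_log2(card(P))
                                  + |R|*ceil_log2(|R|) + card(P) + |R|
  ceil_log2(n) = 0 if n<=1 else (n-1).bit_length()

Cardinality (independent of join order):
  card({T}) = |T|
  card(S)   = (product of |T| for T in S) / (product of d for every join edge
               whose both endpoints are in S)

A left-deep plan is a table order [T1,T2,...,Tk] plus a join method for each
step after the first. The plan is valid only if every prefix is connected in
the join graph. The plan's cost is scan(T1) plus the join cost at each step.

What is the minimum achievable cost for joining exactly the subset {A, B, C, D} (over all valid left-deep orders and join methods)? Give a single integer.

Selinger DP over subsets of {A,B,C,D}:
  {A}: scan cost=80, card=80
  {B}: scan cost=500, card=500
  {C}: scan cost=40, card=40
  {D}: scan cost=150, card=150
  {AB}: card=80; try (B,nl_idx)→880, (A,hash)→2120, (A,nl_idx)→4080, (B,merge)→5720, (A,merge)→6140, (B,hash)→9160 …(+2); best=880 via (B,nl_idx)
  {AC}: card=200; try (A,nl_idx)→520, (C,hash)→640, (A,merge)→960, (C,merge)→1000, (A,hash)→1200, (A,nl)→3240 …(+1); best=520 via (A,nl_idx)
  {AD}: card=1200; try (A,hash)→1420, (D,merge)→2070, (A,merge)→2140, (A,nl_idx)→2400, (D,hash)→2560, (D,nl)→12080 …(+1); best=1420 via (A,hash)
  {ABC}: card=200; try (C,hash)→1440, (C,merge)→1800, (B,nl_idx)→2520, (C,nl)→4080, (B,merge)→7320, (B,hash)→9720 …(+1); best=1440 via (C,hash)
  {ABD}: card=1200; try (D,merge)→2870, (D,hash)→3360, (B,hash)→11620, (D,nl)→12880, (B,nl_idx)→13420, (B,merge)→20820 …(+1); best=2870 via (D,merge)
  {ACD}: card=3000; try (C,hash)→3100, (D,hash)→3120, (D,merge)→3670, (C,merge)→16100, (D,nl)→30520, (C,nl)→49420; best=3100 via (C,hash)
  {ABCD}: card=3000; try (D,hash)→4040, (C,hash)→4550, (D,merge)→4590, (B,hash)→15100, (C,merge)→17550, (D,nl)→31440 …(+4); best=4040 via (D,hash)

4040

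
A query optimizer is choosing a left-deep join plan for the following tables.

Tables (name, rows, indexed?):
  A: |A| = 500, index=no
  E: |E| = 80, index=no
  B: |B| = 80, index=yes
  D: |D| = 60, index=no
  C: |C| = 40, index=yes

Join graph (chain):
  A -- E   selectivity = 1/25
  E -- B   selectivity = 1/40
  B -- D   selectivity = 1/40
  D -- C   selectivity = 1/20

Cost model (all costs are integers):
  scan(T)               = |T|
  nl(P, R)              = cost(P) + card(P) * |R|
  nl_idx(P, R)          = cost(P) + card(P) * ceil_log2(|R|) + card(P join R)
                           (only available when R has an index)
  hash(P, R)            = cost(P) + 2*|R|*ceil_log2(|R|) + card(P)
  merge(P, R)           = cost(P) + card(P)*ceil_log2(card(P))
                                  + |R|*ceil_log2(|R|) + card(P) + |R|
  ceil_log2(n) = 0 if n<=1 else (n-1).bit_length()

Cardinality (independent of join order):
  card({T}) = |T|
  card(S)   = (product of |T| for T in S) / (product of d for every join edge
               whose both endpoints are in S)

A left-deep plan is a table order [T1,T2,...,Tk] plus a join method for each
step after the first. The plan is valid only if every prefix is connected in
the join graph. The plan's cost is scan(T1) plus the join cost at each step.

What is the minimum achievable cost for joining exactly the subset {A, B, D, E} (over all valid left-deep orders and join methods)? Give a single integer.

Selinger DP over subsets of {A,B,D,E}:
  {A}: scan cost=500, card=500
  {E}: scan cost=80, card=80
  {B}: scan cost=80, card=80
  {D}: scan cost=60, card=60
  {AE}: card=1600; try (E,hash)→2120, (A,merge)→5720, (E,merge)→6140, (A,hash)→9160, (A,nl)→40080, (E,nl)→40500; best=2120 via (E,hash)
  {BE}: card=160; try (B,nl_idx)→800, (E,hash)→1280, (B,hash)→1280, (E,merge)→1360, (B,merge)→1360, (E,nl)→6480 …(+1); best=800 via (B,nl_idx)
  {BD}: card=120; try (B,nl_idx)→600, (D,hash)→880, (B,merge)→1120, (D,merge)→1140, (B,hash)→1240, (B,nl)→4860 …(+1); best=600 via (B,nl_idx)
  {ABE}: card=3200; try (B,hash)→4840, (A,merge)→7240, (A,hash)→9960, (B,nl_idx)→16520, (B,merge)→21960, (A,nl)→80800 …(+1); best=4840 via (B,hash)
  {BDE}: card=240; try (D,hash)→1680, (E,hash)→1840, (E,merge)→2200, (D,merge)→2660, (E,nl)→10200, (D,nl)→10400; best=1680 via (D,hash)
  {ABDE}: card=4800; try (D,hash)→8760, (A,merge)→8840, (A,hash)→10920, (D,merge)→46860, (A,nl)→121680, (D,nl)→196840; best=8760 via (D,hash)

8760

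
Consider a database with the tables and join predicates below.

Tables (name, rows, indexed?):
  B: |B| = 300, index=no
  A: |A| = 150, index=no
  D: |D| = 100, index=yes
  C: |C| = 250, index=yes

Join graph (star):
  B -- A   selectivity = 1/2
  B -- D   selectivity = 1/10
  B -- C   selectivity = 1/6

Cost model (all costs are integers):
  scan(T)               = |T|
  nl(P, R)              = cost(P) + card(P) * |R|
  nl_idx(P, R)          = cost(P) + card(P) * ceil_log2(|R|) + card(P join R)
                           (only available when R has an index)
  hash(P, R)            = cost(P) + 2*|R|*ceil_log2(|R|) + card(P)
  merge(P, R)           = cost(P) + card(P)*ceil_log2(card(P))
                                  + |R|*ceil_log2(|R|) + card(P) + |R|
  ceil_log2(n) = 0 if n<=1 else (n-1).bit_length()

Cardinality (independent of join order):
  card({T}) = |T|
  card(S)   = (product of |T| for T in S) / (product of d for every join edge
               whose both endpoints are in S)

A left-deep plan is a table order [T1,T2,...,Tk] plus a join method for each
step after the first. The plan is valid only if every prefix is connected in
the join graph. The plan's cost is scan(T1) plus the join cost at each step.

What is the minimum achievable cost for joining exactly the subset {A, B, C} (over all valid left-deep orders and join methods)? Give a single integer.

19500

Selinger DP over subsets of {A,B,C}:
  {B}: scan cost=300, card=300
  {A}: scan cost=150, card=150
  {C}: scan cost=250, card=250
  {AB}: card=22500; try (A,hash)→3000, (B,merge)→4500, (A,merge)→4650, (B,hash)→5700, (B,nl)→45150, (A,nl)→45300; best=3000 via (A,hash)
  {BC}: card=12500; try (C,hash)→4600, (B,merge)→5500, (C,merge)→5550, (B,hash)→5900, (C,nl_idx)→15200, (B,nl)→75250 …(+1); best=4600 via (C,hash)
  {ABC}: card=937500; try (A,hash)→19500, (C,hash)→29500, (A,merge)→193450, (C,merge)→365250, (C,nl_idx)→1120500, (A,nl)→1879600 …(+1); best=19500 via (A,hash)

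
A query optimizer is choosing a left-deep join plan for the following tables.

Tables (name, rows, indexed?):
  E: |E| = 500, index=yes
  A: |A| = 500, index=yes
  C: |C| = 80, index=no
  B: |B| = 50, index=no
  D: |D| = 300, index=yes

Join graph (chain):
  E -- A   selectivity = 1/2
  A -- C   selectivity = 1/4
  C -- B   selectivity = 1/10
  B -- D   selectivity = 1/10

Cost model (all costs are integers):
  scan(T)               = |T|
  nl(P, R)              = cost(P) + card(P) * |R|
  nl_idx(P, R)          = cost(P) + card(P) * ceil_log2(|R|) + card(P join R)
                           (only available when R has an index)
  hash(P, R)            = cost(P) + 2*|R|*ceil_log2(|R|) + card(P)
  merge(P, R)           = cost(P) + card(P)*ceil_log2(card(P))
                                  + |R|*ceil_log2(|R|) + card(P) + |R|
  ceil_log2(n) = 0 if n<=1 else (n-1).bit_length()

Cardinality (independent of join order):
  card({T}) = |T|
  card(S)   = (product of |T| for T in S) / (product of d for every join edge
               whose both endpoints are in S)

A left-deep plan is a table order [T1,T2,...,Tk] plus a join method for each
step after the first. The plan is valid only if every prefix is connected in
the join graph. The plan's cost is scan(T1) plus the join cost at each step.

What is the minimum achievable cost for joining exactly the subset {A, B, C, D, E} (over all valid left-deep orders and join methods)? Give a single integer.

Selinger DP over subsets of {A,B,C,D,E}:
  {E}: scan cost=500, card=500
  {A}: scan cost=500, card=500
  {C}: scan cost=80, card=80
  {B}: scan cost=50, card=50
  {D}: scan cost=300, card=300
  {AE}: card=125000; try (E,hash)→10000, (A,hash)→10000, (E,merge)→10500, (A,merge)→10500, (E,nl_idx)→130000, (A,nl_idx)→130000 …(+2); best=10000 via (E,hash)
  {AC}: card=10000; try (C,hash)→2120, (A,merge)→5720, (C,merge)→6140, (A,hash)→9160, (A,nl_idx)→10800, (A,nl)→40080 …(+1); best=2120 via (C,hash)
  {BC}: card=400; try (B,hash)→760, (C,merge)→1040, (B,merge)→1070, (C,hash)→1220, (C,nl)→4050, (B,nl)→4080; best=760 via (B,hash)
  {BD}: card=1500; try (B,hash)→1200, (D,nl_idx)→2000, (D,merge)→3400, (B,merge)→3650, (D,hash)→5500, (D,nl)→15050 …(+1); best=1200 via (B,hash)
  {ACE}: card=2500000; try (E,hash)→21120, (C,hash)→136120, (E,merge)→157120, (C,merge)→2260640, (E,nl_idx)→2592120, (E,nl)→5002120 …(+1); best=21120 via (E,hash)
  {ABC}: card=50000; try (A,merge)→9760, (A,hash)→10160, (B,hash)→12720, (A,nl_idx)→54360, (B,merge)→152470, (A,nl)→200760 …(+1); best=9760 via (A,merge)
  {BCD}: card=12000; try (C,hash)→3820, (D,hash)→6560, (D,merge)→7760, (D,nl_idx)→16360, (C,merge)→19840, (D,nl)→120760 …(+1); best=3820 via (C,hash)
  {ABCE}: card=12500000; try (E,hash)→68760, (E,merge)→864760, (B,hash)→2521720, (E,nl_idx)→12959760, (E,nl)→25009760, (B,merge)→57521470 …(+1); best=68760 via (E,hash)
  {ABCD}: card=1500000; try (A,hash)→24820, (D,hash)→65160, (A,merge)→188820, (D,merge)→862760, (A,nl_idx)→1611820, (D,nl_idx)→1959760 …(+2); best=24820 via (A,hash)
  {ABCDE}: card=375000000; try (E,hash)→1533820, (D,hash)→12574160, (E,merge)→33029820, (D,merge)→312571760, (E,nl_idx)→388524820, (D,nl_idx)→487568760 …(+2); best=1533820 via (E,hash)

1533820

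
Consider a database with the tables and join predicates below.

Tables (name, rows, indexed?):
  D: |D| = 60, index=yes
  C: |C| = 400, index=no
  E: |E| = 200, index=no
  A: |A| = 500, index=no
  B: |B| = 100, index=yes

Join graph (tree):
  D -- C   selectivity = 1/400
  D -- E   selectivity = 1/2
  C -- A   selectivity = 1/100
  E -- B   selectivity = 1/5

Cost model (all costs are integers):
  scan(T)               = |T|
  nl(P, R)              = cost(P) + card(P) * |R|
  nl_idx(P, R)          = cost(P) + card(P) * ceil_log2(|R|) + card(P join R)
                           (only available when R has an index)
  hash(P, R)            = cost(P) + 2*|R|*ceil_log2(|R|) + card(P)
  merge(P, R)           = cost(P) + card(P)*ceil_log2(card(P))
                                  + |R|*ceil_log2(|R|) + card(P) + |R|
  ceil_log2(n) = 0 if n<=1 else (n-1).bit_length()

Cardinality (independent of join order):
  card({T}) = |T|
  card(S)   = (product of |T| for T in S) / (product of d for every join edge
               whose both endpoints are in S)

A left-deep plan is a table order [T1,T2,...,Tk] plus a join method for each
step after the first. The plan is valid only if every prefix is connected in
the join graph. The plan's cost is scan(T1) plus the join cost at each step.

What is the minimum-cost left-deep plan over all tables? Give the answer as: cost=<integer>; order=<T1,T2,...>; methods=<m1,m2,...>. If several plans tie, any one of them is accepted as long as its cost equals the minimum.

Selinger DP (subsets sized 1..n):
  {D}: scan cost=60, card=60
  {C}: scan cost=400, card=400
  {E}: scan cost=200, card=200
  {A}: scan cost=500, card=500
  {B}: scan cost=100, card=100
  {CD}: card=60; try (D,hash)→1520, (D,nl_idx)→2860, (C,merge)→4480, (D,merge)→4820, (C,hash)→7320, (C,nl)→24060 …(+1); best=1520 via (D,hash)
  {DE}: card=6000; try (D,hash)→1120, (E,merge)→2280, (D,merge)→2420, (E,hash)→3320, (D,nl_idx)→7400, (E,nl)→12060 …(+1); best=1120 via (D,hash)
  {AC}: card=2000; try (C,hash)→8200, (A,merge)→9400, (C,merge)→9500, (A,hash)→9800, (A,nl)→200400, (C,nl)→200500; best=8200 via (C,hash)
  {BE}: card=4000; try (B,hash)→1800, (E,merge)→2700, (B,merge)→2800, (E,hash)→3400, (B,nl_idx)→5600, (E,nl)→20100 …(+1); best=1800 via (B,hash)
  {CDE}: card=6000; try (E,merge)→3740, (E,hash)→4780, (E,nl)→13520, (C,hash)→14320, (C,merge)→89120, (C,nl)→2401120; best=3740 via (E,merge)
  {ACD}: card=300; try (A,merge)→6940, (A,hash)→10580, (D,hash)→10920, (D,nl_idx)→20500, (A,nl)→31520, (D,merge)→32620 …(+1); best=6940 via (A,merge)
  {BDE}: card=120000; try (D,hash)→6520, (B,hash)→8520, (D,merge)→54220, (B,merge)→85920, (D,nl_idx)→145800, (B,nl_idx)→163120 …(+2); best=6520 via (D,hash)
  {ACDE}: card=30000; try (E,hash)→10440, (E,merge)→11740, (A,hash)→18740, (E,nl)→66940, (A,merge)→92740, (A,nl)→3003740; best=10440 via (E,hash)
  {BCDE}: card=120000; try (B,hash)→11140, (B,merge)→88540, (C,hash)→133720, (B,nl_idx)→165740, (B,nl)→603740, (C,merge)→2170520 …(+1); best=11140 via (B,hash)
  {ABCDE}: card=600000; try (B,hash)→41840, (A,hash)→140140, (B,merge)→491240, (B,nl_idx)→820440, (A,merge)→2176140, (B,nl)→3010440 …(+1); best=41840 via (B,hash)

cost=41840; order=C,D,A,E,B; methods=hash,merge,hash,hash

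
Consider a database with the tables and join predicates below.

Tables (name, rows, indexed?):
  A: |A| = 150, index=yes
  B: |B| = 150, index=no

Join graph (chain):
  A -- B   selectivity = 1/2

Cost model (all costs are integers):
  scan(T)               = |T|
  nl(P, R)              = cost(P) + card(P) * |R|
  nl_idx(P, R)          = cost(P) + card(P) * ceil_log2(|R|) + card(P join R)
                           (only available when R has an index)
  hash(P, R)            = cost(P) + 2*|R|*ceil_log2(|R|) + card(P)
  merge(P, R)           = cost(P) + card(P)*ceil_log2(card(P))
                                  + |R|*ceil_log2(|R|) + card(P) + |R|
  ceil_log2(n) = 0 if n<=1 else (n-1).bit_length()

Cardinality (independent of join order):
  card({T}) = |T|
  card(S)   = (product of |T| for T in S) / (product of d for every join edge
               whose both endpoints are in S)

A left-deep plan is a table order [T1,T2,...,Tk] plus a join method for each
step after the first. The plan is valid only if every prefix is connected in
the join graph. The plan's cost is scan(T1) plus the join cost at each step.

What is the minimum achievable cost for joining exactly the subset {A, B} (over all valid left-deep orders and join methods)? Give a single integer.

2700

Selinger DP over subsets of {A,B}:
  {A}: scan cost=150, card=150
  {B}: scan cost=150, card=150
  {AB}: card=11250; try (B,hash)→2700, (A,hash)→2700, (B,merge)→2850, (A,merge)→2850, (A,nl_idx)→12600, (B,nl)→22650 …(+1); best=2700 via (B,hash)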